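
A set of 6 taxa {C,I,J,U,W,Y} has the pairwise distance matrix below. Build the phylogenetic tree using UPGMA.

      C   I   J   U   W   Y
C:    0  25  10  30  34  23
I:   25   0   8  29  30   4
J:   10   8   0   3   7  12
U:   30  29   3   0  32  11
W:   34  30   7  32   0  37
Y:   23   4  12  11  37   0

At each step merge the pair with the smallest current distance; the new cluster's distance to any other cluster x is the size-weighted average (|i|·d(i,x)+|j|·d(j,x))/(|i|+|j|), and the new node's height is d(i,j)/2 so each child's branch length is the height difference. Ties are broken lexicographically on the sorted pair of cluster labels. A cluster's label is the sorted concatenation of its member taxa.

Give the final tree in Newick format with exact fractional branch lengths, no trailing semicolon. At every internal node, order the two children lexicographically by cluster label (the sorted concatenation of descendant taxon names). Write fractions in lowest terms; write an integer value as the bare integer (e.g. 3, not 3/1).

((C:11,((I:2,Y:2):11/2,(J:3/2,U:3/2):6):7/2):3,W:14)

iteration 1: select J,U (d=3); attach at lengths (3/2, 3/2); label the merged cluster JU
  updated: d(C,JU)=20, d(I,JU)=37/2, d(JU,W)=39/2, d(JU,Y)=23/2
iteration 2: select I,Y (d=4); attach at lengths (2, 2); label the merged cluster IY
  updated: d(C,IY)=24, d(IY,JU)=15, d(IY,W)=67/2
iteration 3: select IY,JU (d=15); attach at lengths (11/2, 6); label the merged cluster IJUY
  updated: d(C,IJUY)=22, d(IJUY,W)=53/2
iteration 4: select C,IJUY (d=22); attach at lengths (11, 7/2); label the merged cluster CIJUY
  updated: d(CIJUY,W)=28
iteration 5: select CIJUY,W (d=28); attach at lengths (3, 14); label the merged cluster CIJUWY
final tree: ((C:11,((I:2,Y:2):11/2,(J:3/2,U:3/2):6):7/2):3,W:14)
total length: 50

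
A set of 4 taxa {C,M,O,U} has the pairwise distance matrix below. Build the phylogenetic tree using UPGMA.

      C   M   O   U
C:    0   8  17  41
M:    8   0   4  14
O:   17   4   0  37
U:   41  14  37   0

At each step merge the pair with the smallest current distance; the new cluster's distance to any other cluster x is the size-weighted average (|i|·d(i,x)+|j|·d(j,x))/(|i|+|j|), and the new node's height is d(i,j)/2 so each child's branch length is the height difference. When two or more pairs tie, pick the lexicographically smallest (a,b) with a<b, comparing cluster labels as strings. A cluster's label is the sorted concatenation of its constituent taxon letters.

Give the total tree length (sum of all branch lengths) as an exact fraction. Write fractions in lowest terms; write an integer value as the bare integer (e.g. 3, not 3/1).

iteration 1: select M,O (d=4); attach at lengths (2, 2); label the merged cluster MO
  updated: d(C,MO)=25/2, d(MO,U)=51/2
iteration 2: select C,MO (d=25/2); attach at lengths (25/4, 17/4); label the merged cluster CMO
  updated: d(CMO,U)=92/3
iteration 3: select CMO,U (d=92/3); attach at lengths (109/12, 46/3); label the merged cluster CMOU
final tree: ((C:25/4,(M:2,O:2):17/4):109/12,U:46/3)
total length: 467/12

467/12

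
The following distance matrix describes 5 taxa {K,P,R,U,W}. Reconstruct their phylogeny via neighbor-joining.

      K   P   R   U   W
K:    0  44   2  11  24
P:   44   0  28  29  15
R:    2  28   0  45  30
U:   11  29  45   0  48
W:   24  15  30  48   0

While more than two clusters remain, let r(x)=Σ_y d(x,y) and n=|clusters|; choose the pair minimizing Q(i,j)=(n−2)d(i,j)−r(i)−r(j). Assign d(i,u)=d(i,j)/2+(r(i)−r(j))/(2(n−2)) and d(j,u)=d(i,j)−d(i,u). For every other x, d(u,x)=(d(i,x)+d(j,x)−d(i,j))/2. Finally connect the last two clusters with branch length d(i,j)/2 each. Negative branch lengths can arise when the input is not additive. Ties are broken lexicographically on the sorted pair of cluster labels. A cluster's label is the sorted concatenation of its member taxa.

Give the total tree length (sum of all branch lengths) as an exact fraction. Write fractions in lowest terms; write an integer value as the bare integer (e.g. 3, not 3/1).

step 1: merge (P,W) at d=15, Q=-188; branch lengths P→22/3, W→23/3; new cluster PW
  updated: d(K,PW)=53/2, d(PW,R)=43/2, d(PW,U)=31
step 2: merge (K,U) at d=11, Q=-209/2; branch lengths K→-51/8, U→139/8; new cluster KU
  updated: d(KU,PW)=93/4, d(KU,R)=18
step 3: merge (KU,PW) at d=93/4, Q=-251/4; branch lengths KU→79/8, PW→107/8; new cluster KPUW
  updated: d(KPUW,R)=65/8
step 4: merge (KPUW,R) at d=65/8; branch lengths KPUW→65/16, R→65/16; new cluster KPRUW
final tree: (((K:-51/8,U:139/8):79/8,(P:22/3,W:23/3):107/8):65/16,R:65/16)
total length: 459/8

459/8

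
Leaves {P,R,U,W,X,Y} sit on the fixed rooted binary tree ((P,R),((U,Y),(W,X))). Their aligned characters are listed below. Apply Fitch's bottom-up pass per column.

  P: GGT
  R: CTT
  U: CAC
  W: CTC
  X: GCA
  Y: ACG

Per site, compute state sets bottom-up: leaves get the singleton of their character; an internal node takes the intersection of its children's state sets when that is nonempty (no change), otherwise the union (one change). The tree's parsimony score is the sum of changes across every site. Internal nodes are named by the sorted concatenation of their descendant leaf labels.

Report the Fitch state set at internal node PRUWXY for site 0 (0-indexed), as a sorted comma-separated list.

C

[col 0] PR: children P:{G}, R:{C} ∪→ {C,G}; cost 1
[col 0] UY: children U:{C}, Y:{A} ∪→ {A,C}; cost 1
[col 0] WX: children W:{C}, X:{G} ∪→ {C,G}; cost 1
[col 0] UWXY: children UY:{A,C}, WX:{C,G} ∩→ {C}; cost 0
[col 0] PRUWXY: children PR:{C,G}, UWXY:{C} ∩→ {C}; cost 0
[col 1] PR: children P:{G}, R:{T} ∪→ {G,T}; cost 1
[col 1] UY: children U:{A}, Y:{C} ∪→ {A,C}; cost 1
[col 1] WX: children W:{T}, X:{C} ∪→ {C,T}; cost 1
[col 1] UWXY: children UY:{A,C}, WX:{C,T} ∩→ {C}; cost 0
[col 1] PRUWXY: children PR:{G,T}, UWXY:{C} ∪→ {C,G,T}; cost 1
[col 2] PR: children P:{T}, R:{T} ∩→ {T}; cost 0
[col 2] UY: children U:{C}, Y:{G} ∪→ {C,G}; cost 1
[col 2] WX: children W:{C}, X:{A} ∪→ {A,C}; cost 1
[col 2] UWXY: children UY:{C,G}, WX:{A,C} ∩→ {C}; cost 0
[col 2] PRUWXY: children PR:{T}, UWXY:{C} ∪→ {C,T}; cost 1
per-site changes: [3, 4, 3]; total = 10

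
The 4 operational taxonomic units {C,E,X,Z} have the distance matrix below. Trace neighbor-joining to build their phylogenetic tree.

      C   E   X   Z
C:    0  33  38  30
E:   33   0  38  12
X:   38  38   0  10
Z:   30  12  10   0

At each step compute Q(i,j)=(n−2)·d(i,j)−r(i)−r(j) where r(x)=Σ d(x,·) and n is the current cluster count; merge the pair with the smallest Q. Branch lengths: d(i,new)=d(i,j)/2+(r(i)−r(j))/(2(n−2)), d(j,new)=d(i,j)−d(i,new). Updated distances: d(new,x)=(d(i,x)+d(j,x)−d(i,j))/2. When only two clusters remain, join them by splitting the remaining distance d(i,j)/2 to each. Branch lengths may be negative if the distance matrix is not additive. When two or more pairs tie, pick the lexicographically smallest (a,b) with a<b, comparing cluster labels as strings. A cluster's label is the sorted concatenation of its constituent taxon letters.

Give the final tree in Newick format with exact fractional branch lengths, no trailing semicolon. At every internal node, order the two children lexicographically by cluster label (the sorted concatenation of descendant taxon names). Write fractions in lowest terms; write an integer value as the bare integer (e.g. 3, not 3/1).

(((C:21,E:12):8,X:27/2):-7/4,Z:-7/4)

iteration 1: select C,E (d=33, Q=-118); attach at lengths (21, 12); label the merged cluster CE
  updated: d(CE,X)=43/2, d(CE,Z)=9/2
iteration 2: select CE,X (d=43/2, Q=-36); attach at lengths (8, 27/2); label the merged cluster CEX
  updated: d(CEX,Z)=-7/2
iteration 3: select CEX,Z (d=-7/2); attach at lengths (-7/4, -7/4); label the merged cluster CEXZ
final tree: (((C:21,E:12):8,X:27/2):-7/4,Z:-7/4)
total length: 51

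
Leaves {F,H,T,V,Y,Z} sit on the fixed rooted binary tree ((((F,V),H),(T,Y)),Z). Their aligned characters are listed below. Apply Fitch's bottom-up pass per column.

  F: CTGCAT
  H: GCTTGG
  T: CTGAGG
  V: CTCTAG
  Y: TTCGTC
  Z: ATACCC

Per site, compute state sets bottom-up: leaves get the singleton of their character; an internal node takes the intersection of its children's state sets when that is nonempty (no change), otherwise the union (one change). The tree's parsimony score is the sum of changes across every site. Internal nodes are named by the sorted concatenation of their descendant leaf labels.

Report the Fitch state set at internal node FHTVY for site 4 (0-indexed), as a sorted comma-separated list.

[col 0] FV: children F:{C}, V:{C} ∩→ {C}; cost 0
[col 0] FHV: children FV:{C}, H:{G} ∪→ {C,G}; cost 1
[col 0] TY: children T:{C}, Y:{T} ∪→ {C,T}; cost 1
[col 0] FHTVY: children FHV:{C,G}, TY:{C,T} ∩→ {C}; cost 0
[col 0] FHTVYZ: children FHTVY:{C}, Z:{A} ∪→ {A,C}; cost 1
[col 1] FV: children F:{T}, V:{T} ∩→ {T}; cost 0
[col 1] FHV: children FV:{T}, H:{C} ∪→ {C,T}; cost 1
[col 1] TY: children T:{T}, Y:{T} ∩→ {T}; cost 0
[col 1] FHTVY: children FHV:{C,T}, TY:{T} ∩→ {T}; cost 0
[col 1] FHTVYZ: children FHTVY:{T}, Z:{T} ∩→ {T}; cost 0
[col 2] FV: children F:{G}, V:{C} ∪→ {C,G}; cost 1
[col 2] FHV: children FV:{C,G}, H:{T} ∪→ {C,G,T}; cost 1
[col 2] TY: children T:{G}, Y:{C} ∪→ {C,G}; cost 1
[col 2] FHTVY: children FHV:{C,G,T}, TY:{C,G} ∩→ {C,G}; cost 0
[col 2] FHTVYZ: children FHTVY:{C,G}, Z:{A} ∪→ {A,C,G}; cost 1
[col 3] FV: children F:{C}, V:{T} ∪→ {C,T}; cost 1
[col 3] FHV: children FV:{C,T}, H:{T} ∩→ {T}; cost 0
[col 3] TY: children T:{A}, Y:{G} ∪→ {A,G}; cost 1
[col 3] FHTVY: children FHV:{T}, TY:{A,G} ∪→ {A,G,T}; cost 1
[col 3] FHTVYZ: children FHTVY:{A,G,T}, Z:{C} ∪→ {A,C,G,T}; cost 1
[col 4] FV: children F:{A}, V:{A} ∩→ {A}; cost 0
[col 4] FHV: children FV:{A}, H:{G} ∪→ {A,G}; cost 1
[col 4] TY: children T:{G}, Y:{T} ∪→ {G,T}; cost 1
[col 4] FHTVY: children FHV:{A,G}, TY:{G,T} ∩→ {G}; cost 0
[col 4] FHTVYZ: children FHTVY:{G}, Z:{C} ∪→ {C,G}; cost 1
[col 5] FV: children F:{T}, V:{G} ∪→ {G,T}; cost 1
[col 5] FHV: children FV:{G,T}, H:{G} ∩→ {G}; cost 0
[col 5] TY: children T:{G}, Y:{C} ∪→ {C,G}; cost 1
[col 5] FHTVY: children FHV:{G}, TY:{C,G} ∩→ {G}; cost 0
[col 5] FHTVYZ: children FHTVY:{G}, Z:{C} ∪→ {C,G}; cost 1
per-site changes: [3, 1, 4, 4, 3, 3]; total = 18

G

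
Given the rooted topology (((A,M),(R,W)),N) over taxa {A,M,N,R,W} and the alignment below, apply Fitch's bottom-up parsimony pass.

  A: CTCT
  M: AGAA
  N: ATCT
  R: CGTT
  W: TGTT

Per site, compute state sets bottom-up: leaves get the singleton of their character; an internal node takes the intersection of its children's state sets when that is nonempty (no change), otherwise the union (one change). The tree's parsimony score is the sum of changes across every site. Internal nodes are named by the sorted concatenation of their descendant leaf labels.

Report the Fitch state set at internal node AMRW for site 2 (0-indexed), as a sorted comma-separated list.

[col 0] AM: children A:{C}, M:{A} ∪→ {A,C}; cost 1
[col 0] RW: children R:{C}, W:{T} ∪→ {C,T}; cost 1
[col 0] AMRW: children AM:{A,C}, RW:{C,T} ∩→ {C}; cost 0
[col 0] AMNRW: children AMRW:{C}, N:{A} ∪→ {A,C}; cost 1
[col 1] AM: children A:{T}, M:{G} ∪→ {G,T}; cost 1
[col 1] RW: children R:{G}, W:{G} ∩→ {G}; cost 0
[col 1] AMRW: children AM:{G,T}, RW:{G} ∩→ {G}; cost 0
[col 1] AMNRW: children AMRW:{G}, N:{T} ∪→ {G,T}; cost 1
[col 2] AM: children A:{C}, M:{A} ∪→ {A,C}; cost 1
[col 2] RW: children R:{T}, W:{T} ∩→ {T}; cost 0
[col 2] AMRW: children AM:{A,C}, RW:{T} ∪→ {A,C,T}; cost 1
[col 2] AMNRW: children AMRW:{A,C,T}, N:{C} ∩→ {C}; cost 0
[col 3] AM: children A:{T}, M:{A} ∪→ {A,T}; cost 1
[col 3] RW: children R:{T}, W:{T} ∩→ {T}; cost 0
[col 3] AMRW: children AM:{A,T}, RW:{T} ∩→ {T}; cost 0
[col 3] AMNRW: children AMRW:{T}, N:{T} ∩→ {T}; cost 0
per-site changes: [3, 2, 2, 1]; total = 8

A,C,T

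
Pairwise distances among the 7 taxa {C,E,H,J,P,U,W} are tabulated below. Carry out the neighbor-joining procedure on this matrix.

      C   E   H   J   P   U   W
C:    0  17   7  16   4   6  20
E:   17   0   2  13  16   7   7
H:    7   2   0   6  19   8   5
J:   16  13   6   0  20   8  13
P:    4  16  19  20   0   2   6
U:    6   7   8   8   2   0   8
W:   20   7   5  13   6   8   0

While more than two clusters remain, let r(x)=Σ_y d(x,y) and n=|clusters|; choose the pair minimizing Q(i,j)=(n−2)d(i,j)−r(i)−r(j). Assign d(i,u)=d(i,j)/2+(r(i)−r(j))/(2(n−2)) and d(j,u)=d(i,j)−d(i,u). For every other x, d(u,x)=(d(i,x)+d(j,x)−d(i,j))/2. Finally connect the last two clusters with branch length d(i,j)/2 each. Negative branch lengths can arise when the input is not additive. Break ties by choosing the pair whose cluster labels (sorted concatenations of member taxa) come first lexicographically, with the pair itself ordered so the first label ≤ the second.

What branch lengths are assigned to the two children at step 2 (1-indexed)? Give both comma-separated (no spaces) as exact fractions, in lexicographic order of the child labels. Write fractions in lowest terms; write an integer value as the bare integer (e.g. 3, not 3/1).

step 1: merge (C,P) at d=4, Q=-117; branch lengths C→23/10, P→17/10; new cluster CP
  updated: d(CP,E)=29/2, d(CP,H)=11, d(CP,J)=16, d(CP,U)=2, d(CP,W)=11
step 2: merge (CP,U) at d=2, Q=-159/2; branch lengths CP→59/16, U→-27/16; new cluster CPU
  updated: d(CPU,E)=39/4, d(CPU,H)=17/2, d(CPU,J)=11, d(CPU,W)=17/2
step 3: merge (CPU,J) at d=11, Q=-191/4; branch lengths CPU→37/8, J→51/8; new cluster CJPU
  updated: d(CJPU,E)=47/8, d(CJPU,H)=7/4, d(CJPU,W)=21/4
step 4: merge (CJPU,W) at d=21/4, Q=-157/8; branch lengths CJPU→49/32, W→119/32; new cluster CJPUW
  updated: d(CJPUW,E)=61/16, d(CJPUW,H)=3/4
step 5: merge (CJPUW,E) at d=61/16, Q=-105/16; branch lengths CJPUW→41/32, E→81/32; new cluster CEJPUW
  updated: d(CEJPUW,H)=-17/32
step 6: merge (CEJPUW,H) at d=-17/32; branch lengths CEJPUW→-17/64, H→-17/64; new cluster CEHJPUW
final tree: ((((((C:23/10,P:17/10):59/16,U:-27/16):37/8,J:51/8):49/32,W:119/32):41/32,E:81/32):-17/64,H:-17/64)
total length: 817/32

59/16,-27/16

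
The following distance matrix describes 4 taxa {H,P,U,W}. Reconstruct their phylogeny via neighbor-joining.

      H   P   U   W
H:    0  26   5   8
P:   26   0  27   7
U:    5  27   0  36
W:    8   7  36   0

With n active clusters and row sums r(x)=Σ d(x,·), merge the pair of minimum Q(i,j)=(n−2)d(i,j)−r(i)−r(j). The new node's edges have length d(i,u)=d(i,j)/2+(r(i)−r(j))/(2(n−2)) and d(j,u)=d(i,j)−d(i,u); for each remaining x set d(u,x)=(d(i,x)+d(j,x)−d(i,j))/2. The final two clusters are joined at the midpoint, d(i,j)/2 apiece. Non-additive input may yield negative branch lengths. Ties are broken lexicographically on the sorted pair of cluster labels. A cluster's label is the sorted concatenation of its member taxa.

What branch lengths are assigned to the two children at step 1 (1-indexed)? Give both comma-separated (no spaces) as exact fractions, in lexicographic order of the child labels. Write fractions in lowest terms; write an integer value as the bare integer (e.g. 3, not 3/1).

1. join H+U (d=5, Q=-97) ⇒ HU; edges |H|=-19/4, |U|=39/4
  updated: d(HU,P)=24, d(HU,W)=39/2
2. join HU+P (d=24, Q=-101/2) ⇒ HPU; edges |HU|=73/4, |P|=23/4
  updated: d(HPU,W)=5/4
3. join HPU+W (d=5/4) ⇒ HPUW; edges |HPU|=5/8, |W|=5/8
final tree: (((H:-19/4,U:39/4):73/4,P:23/4):5/8,W:5/8)
total length: 121/4

-19/4,39/4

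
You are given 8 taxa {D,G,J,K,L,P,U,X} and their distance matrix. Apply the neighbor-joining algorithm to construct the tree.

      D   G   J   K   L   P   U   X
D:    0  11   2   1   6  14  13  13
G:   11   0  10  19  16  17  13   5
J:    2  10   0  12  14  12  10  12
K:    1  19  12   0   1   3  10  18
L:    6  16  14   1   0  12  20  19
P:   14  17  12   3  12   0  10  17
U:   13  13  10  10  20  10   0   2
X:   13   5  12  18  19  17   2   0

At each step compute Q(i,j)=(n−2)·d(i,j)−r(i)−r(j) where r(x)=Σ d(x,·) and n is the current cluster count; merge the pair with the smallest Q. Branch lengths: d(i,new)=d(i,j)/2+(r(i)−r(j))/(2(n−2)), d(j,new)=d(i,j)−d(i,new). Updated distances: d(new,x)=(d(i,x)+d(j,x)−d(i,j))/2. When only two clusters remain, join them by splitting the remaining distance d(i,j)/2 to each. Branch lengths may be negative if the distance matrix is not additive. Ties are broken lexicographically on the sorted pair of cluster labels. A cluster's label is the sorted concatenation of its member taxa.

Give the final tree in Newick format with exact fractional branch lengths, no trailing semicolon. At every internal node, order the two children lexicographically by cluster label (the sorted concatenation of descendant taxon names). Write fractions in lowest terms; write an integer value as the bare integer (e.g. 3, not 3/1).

((((D:-7/24,((G:47/10,(U:1/3,X:5/3):33/10):55/16,J:41/16):49/24):261/64,L:215/64):105/64,K:-179/64):371/128,P:371/128)

iteration 1: select U,X (d=2, Q=-152); attach at lengths (1/3, 5/3); label the merged cluster UX
  updated: d(D,UX)=12, d(G,UX)=8, d(J,UX)=10, d(K,UX)=13, d(L,UX)=37/2, d(P,UX)=25/2
iteration 2: select G,UX (d=8, Q=-115); attach at lengths (47/10, 33/10); label the merged cluster GUX
  updated: d(D,GUX)=15/2, d(GUX,J)=6, d(GUX,K)=12, d(GUX,L)=53/4, d(GUX,P)=43/4
iteration 3: select GUX,J (d=6, Q=-143/2); attach at lengths (55/16, 41/16); label the merged cluster GJUX
  updated: d(D,GJUX)=7/4, d(GJUX,K)=9, d(GJUX,L)=85/8, d(GJUX,P)=67/8
iteration 4: select D,GJUX (d=7/4, Q=-189/4); attach at lengths (-7/24, 49/24); label the merged cluster DGJUX
  updated: d(DGJUX,K)=33/8, d(DGJUX,L)=119/16, d(DGJUX,P)=165/16
iteration 5: select DGJUX,L (d=119/16, Q=-439/16); attach at lengths (261/64, 215/64); label the merged cluster DGJLUX
  updated: d(DGJLUX,K)=-37/32, d(DGJLUX,P)=119/16
iteration 6: select DGJLUX,K (d=-37/32, Q=-297/32); attach at lengths (105/64, -179/64); label the merged cluster DGJKLUX
  updated: d(DGJKLUX,P)=371/64
iteration 7: select DGJKLUX,P (d=371/64); attach at lengths (371/128, 371/128); label the merged cluster DGJKLPUX
final tree: ((((D:-7/24,((G:47/10,(U:1/3,X:5/3):33/10):55/16,J:41/16):49/24):261/64,L:215/64):105/64,K:-179/64):371/128,P:371/128)
total length: 1909/64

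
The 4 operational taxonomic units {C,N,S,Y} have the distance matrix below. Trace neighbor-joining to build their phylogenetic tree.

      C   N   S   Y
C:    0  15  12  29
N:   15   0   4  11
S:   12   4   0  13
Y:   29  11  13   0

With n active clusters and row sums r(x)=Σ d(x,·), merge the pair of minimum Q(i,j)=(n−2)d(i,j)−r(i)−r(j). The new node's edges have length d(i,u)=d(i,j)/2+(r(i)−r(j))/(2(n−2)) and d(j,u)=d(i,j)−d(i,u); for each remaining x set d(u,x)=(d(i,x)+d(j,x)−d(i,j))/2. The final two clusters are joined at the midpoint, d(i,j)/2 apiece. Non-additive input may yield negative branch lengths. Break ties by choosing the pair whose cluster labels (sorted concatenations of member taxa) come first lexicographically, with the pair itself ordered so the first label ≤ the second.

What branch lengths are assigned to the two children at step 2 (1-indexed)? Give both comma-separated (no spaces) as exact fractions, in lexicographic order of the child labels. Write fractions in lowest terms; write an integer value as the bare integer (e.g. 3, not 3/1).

1. join C+S (d=12, Q=-61) ⇒ CS; edges |C|=51/4, |S|=-3/4
  updated: d(CS,N)=7/2, d(CS,Y)=15
2. join CS+N (d=7/2, Q=-59/2) ⇒ CNS; edges |CS|=15/4, |N|=-1/4
  updated: d(CNS,Y)=45/4
3. join CNS+Y (d=45/4) ⇒ CNSY; edges |CNS|=45/8, |Y|=45/8
final tree: (((C:51/4,S:-3/4):15/4,N:-1/4):45/8,Y:45/8)
total length: 107/4

15/4,-1/4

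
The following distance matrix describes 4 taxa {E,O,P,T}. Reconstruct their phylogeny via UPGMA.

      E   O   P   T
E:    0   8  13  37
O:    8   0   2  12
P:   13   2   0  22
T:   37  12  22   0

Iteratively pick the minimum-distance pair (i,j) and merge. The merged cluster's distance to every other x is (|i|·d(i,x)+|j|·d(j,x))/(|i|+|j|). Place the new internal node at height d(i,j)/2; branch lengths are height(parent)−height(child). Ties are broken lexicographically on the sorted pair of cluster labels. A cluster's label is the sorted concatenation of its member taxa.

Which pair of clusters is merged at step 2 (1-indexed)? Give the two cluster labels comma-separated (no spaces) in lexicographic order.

iteration 1: select O,P (d=2); attach at lengths (1, 1); label the merged cluster OP
  updated: d(E,OP)=21/2, d(OP,T)=17
iteration 2: select E,OP (d=21/2); attach at lengths (21/4, 17/4); label the merged cluster EOP
  updated: d(EOP,T)=71/3
iteration 3: select EOP,T (d=71/3); attach at lengths (79/12, 71/6); label the merged cluster EOPT
final tree: ((E:21/4,(O:1,P:1):17/4):79/12,T:71/6)
total length: 359/12

E,OP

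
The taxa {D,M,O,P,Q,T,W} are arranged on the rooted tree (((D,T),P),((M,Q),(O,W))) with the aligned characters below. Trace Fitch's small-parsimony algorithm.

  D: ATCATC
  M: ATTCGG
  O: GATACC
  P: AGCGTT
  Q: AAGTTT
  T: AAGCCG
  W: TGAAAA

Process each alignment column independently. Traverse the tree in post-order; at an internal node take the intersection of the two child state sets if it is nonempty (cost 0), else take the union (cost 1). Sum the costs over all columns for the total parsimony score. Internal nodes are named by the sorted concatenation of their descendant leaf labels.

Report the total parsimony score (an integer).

23

DT@0: {A} ∩ {A} = {A} (intersection, +0)
DPT@0: {A} ∩ {A} = {A} (intersection, +0)
MQ@0: {A} ∩ {A} = {A} (intersection, +0)
OW@0: {G} ∪ {T} = {G,T} (union, +1)
MOQW@0: {A} ∪ {G,T} = {A,G,T} (union, +1)
DMOPQTW@0: {A} ∩ {A,G,T} = {A} (intersection, +0)
DT@1: {T} ∪ {A} = {A,T} (union, +1)
DPT@1: {A,T} ∪ {G} = {A,G,T} (union, +1)
MQ@1: {T} ∪ {A} = {A,T} (union, +1)
OW@1: {A} ∪ {G} = {A,G} (union, +1)
MOQW@1: {A,T} ∩ {A,G} = {A} (intersection, +0)
DMOPQTW@1: {A,G,T} ∩ {A} = {A} (intersection, +0)
DT@2: {C} ∪ {G} = {C,G} (union, +1)
DPT@2: {C,G} ∩ {C} = {C} (intersection, +0)
MQ@2: {T} ∪ {G} = {G,T} (union, +1)
OW@2: {T} ∪ {A} = {A,T} (union, +1)
MOQW@2: {G,T} ∩ {A,T} = {T} (intersection, +0)
DMOPQTW@2: {C} ∪ {T} = {C,T} (union, +1)
DT@3: {A} ∪ {C} = {A,C} (union, +1)
DPT@3: {A,C} ∪ {G} = {A,C,G} (union, +1)
MQ@3: {C} ∪ {T} = {C,T} (union, +1)
OW@3: {A} ∩ {A} = {A} (intersection, +0)
MOQW@3: {C,T} ∪ {A} = {A,C,T} (union, +1)
DMOPQTW@3: {A,C,G} ∩ {A,C,T} = {A,C} (intersection, +0)
DT@4: {T} ∪ {C} = {C,T} (union, +1)
DPT@4: {C,T} ∩ {T} = {T} (intersection, +0)
MQ@4: {G} ∪ {T} = {G,T} (union, +1)
OW@4: {C} ∪ {A} = {A,C} (union, +1)
MOQW@4: {G,T} ∪ {A,C} = {A,C,G,T} (union, +1)
DMOPQTW@4: {T} ∩ {A,C,G,T} = {T} (intersection, +0)
DT@5: {C} ∪ {G} = {C,G} (union, +1)
DPT@5: {C,G} ∪ {T} = {C,G,T} (union, +1)
MQ@5: {G} ∪ {T} = {G,T} (union, +1)
OW@5: {C} ∪ {A} = {A,C} (union, +1)
MOQW@5: {G,T} ∪ {A,C} = {A,C,G,T} (union, +1)
DMOPQTW@5: {C,G,T} ∩ {A,C,G,T} = {C,G,T} (intersection, +0)
per-site changes: [2, 4, 4, 4, 4, 5]; total = 23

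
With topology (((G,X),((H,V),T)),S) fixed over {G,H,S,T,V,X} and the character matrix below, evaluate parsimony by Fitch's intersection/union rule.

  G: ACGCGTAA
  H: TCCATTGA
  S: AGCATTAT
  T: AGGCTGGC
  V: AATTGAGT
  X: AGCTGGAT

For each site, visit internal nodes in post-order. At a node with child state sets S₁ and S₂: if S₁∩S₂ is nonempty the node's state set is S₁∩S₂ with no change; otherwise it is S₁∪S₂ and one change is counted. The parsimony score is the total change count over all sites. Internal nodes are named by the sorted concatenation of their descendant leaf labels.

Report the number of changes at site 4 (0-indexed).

2

[col 0] GX: children G:{A}, X:{A} ∩→ {A}; cost 0
[col 0] HV: children H:{T}, V:{A} ∪→ {A,T}; cost 1
[col 0] HTV: children HV:{A,T}, T:{A} ∩→ {A}; cost 0
[col 0] GHTVX: children GX:{A}, HTV:{A} ∩→ {A}; cost 0
[col 0] GHSTVX: children GHTVX:{A}, S:{A} ∩→ {A}; cost 0
[col 1] GX: children G:{C}, X:{G} ∪→ {C,G}; cost 1
[col 1] HV: children H:{C}, V:{A} ∪→ {A,C}; cost 1
[col 1] HTV: children HV:{A,C}, T:{G} ∪→ {A,C,G}; cost 1
[col 1] GHTVX: children GX:{C,G}, HTV:{A,C,G} ∩→ {C,G}; cost 0
[col 1] GHSTVX: children GHTVX:{C,G}, S:{G} ∩→ {G}; cost 0
[col 2] GX: children G:{G}, X:{C} ∪→ {C,G}; cost 1
[col 2] HV: children H:{C}, V:{T} ∪→ {C,T}; cost 1
[col 2] HTV: children HV:{C,T}, T:{G} ∪→ {C,G,T}; cost 1
[col 2] GHTVX: children GX:{C,G}, HTV:{C,G,T} ∩→ {C,G}; cost 0
[col 2] GHSTVX: children GHTVX:{C,G}, S:{C} ∩→ {C}; cost 0
[col 3] GX: children G:{C}, X:{T} ∪→ {C,T}; cost 1
[col 3] HV: children H:{A}, V:{T} ∪→ {A,T}; cost 1
[col 3] HTV: children HV:{A,T}, T:{C} ∪→ {A,C,T}; cost 1
[col 3] GHTVX: children GX:{C,T}, HTV:{A,C,T} ∩→ {C,T}; cost 0
[col 3] GHSTVX: children GHTVX:{C,T}, S:{A} ∪→ {A,C,T}; cost 1
[col 4] GX: children G:{G}, X:{G} ∩→ {G}; cost 0
[col 4] HV: children H:{T}, V:{G} ∪→ {G,T}; cost 1
[col 4] HTV: children HV:{G,T}, T:{T} ∩→ {T}; cost 0
[col 4] GHTVX: children GX:{G}, HTV:{T} ∪→ {G,T}; cost 1
[col 4] GHSTVX: children GHTVX:{G,T}, S:{T} ∩→ {T}; cost 0
[col 5] GX: children G:{T}, X:{G} ∪→ {G,T}; cost 1
[col 5] HV: children H:{T}, V:{A} ∪→ {A,T}; cost 1
[col 5] HTV: children HV:{A,T}, T:{G} ∪→ {A,G,T}; cost 1
[col 5] GHTVX: children GX:{G,T}, HTV:{A,G,T} ∩→ {G,T}; cost 0
[col 5] GHSTVX: children GHTVX:{G,T}, S:{T} ∩→ {T}; cost 0
[col 6] GX: children G:{A}, X:{A} ∩→ {A}; cost 0
[col 6] HV: children H:{G}, V:{G} ∩→ {G}; cost 0
[col 6] HTV: children HV:{G}, T:{G} ∩→ {G}; cost 0
[col 6] GHTVX: children GX:{A}, HTV:{G} ∪→ {A,G}; cost 1
[col 6] GHSTVX: children GHTVX:{A,G}, S:{A} ∩→ {A}; cost 0
[col 7] GX: children G:{A}, X:{T} ∪→ {A,T}; cost 1
[col 7] HV: children H:{A}, V:{T} ∪→ {A,T}; cost 1
[col 7] HTV: children HV:{A,T}, T:{C} ∪→ {A,C,T}; cost 1
[col 7] GHTVX: children GX:{A,T}, HTV:{A,C,T} ∩→ {A,T}; cost 0
[col 7] GHSTVX: children GHTVX:{A,T}, S:{T} ∩→ {T}; cost 0
per-site changes: [1, 3, 3, 4, 2, 3, 1, 3]; total = 20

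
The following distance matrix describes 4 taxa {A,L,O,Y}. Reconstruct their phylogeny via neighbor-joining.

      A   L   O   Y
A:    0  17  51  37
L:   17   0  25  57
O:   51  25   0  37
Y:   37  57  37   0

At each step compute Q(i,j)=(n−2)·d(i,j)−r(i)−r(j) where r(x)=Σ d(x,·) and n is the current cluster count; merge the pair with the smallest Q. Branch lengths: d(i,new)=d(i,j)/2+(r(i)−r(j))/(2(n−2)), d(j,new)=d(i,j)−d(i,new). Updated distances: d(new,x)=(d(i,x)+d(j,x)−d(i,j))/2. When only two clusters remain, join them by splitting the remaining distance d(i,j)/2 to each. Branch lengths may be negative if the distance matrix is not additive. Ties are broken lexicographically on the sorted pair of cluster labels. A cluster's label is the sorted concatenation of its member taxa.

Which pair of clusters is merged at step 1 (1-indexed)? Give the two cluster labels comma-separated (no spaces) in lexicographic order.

A,L

iteration 1: select A,L (d=17, Q=-170); attach at lengths (10, 7); label the merged cluster AL
  updated: d(AL,O)=59/2, d(AL,Y)=77/2
iteration 2: select AL,O (d=59/2, Q=-105); attach at lengths (31/2, 14); label the merged cluster ALO
  updated: d(ALO,Y)=23
iteration 3: select ALO,Y (d=23); attach at lengths (23/2, 23/2); label the merged cluster ALOY
final tree: (((A:10,L:7):31/2,O:14):23/2,Y:23/2)
total length: 139/2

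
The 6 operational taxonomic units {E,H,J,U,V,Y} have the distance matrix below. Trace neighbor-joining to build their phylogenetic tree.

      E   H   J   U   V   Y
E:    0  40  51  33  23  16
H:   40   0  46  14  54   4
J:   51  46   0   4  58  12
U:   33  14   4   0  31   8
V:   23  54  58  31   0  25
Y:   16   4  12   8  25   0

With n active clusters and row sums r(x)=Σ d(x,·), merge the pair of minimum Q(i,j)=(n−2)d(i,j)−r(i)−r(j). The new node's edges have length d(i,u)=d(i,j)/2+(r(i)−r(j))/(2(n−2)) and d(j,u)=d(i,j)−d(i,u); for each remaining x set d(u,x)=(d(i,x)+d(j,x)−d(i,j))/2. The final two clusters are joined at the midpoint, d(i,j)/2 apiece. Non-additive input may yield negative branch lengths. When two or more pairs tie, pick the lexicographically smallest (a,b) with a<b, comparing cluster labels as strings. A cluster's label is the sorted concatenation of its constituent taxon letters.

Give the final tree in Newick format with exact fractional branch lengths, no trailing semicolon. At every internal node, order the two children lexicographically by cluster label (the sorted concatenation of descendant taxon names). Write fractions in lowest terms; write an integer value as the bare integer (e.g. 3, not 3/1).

((((E:8,V:15):17,(J:47/4,U:-31/4):51/4):13/4,H:109/8):-77/16,Y:-77/16)

step 1: merge (E,V) at d=23, Q=-262; branch lengths E→8, V→15; new cluster EV
  updated: d(EV,H)=71/2, d(EV,J)=43, d(EV,U)=41/2, d(EV,Y)=9
step 2: merge (J,U) at d=4, Q=-279/2; branch lengths J→47/4, U→-31/4; new cluster JU
  updated: d(EV,JU)=119/4, d(H,JU)=28, d(JU,Y)=8
step 3: merge (EV,JU) at d=119/4, Q=-161/2; branch lengths EV→17, JU→51/4; new cluster EJUV
  updated: d(EJUV,H)=135/8, d(EJUV,Y)=-51/8
step 4: merge (EJUV,H) at d=135/8, Q=-29/2; branch lengths EJUV→13/4, H→109/8; new cluster EHJUV
  updated: d(EHJUV,Y)=-77/8
step 5: merge (EHJUV,Y) at d=-77/8; branch lengths EHJUV→-77/16, Y→-77/16; new cluster EHJUVY
final tree: ((((E:8,V:15):17,(J:47/4,U:-31/4):51/4):13/4,H:109/8):-77/16,Y:-77/16)
total length: 64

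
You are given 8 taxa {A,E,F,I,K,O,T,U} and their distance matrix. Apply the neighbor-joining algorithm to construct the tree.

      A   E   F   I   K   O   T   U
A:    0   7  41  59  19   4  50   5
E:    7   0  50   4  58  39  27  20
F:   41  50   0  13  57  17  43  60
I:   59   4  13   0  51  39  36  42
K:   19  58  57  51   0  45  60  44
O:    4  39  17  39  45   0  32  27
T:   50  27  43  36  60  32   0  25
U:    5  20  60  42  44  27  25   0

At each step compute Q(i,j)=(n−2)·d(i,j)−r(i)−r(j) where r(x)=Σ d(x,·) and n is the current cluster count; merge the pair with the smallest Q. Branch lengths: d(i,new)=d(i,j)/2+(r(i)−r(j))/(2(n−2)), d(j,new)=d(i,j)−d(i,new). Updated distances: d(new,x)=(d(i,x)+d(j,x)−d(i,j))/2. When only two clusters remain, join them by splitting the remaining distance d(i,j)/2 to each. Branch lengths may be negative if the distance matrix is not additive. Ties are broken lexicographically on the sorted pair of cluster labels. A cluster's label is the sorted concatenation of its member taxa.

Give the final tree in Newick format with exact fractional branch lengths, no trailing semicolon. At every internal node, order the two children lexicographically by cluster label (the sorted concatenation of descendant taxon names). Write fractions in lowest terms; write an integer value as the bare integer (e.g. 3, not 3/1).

((((((A:-5,K:24):15/2,O:15/2):9/2,U:9):191/32,T:493/32):139/32,E:191/32):465/64,(F:115/12,I:41/12):465/64)

1. join F+I (d=13, Q=-447) ⇒ FI; edges |F|=115/12, |I|=41/12
  updated: d(A,FI)=87/2, d(E,FI)=41/2, d(FI,K)=95/2, d(FI,O)=43/2, d(FI,T)=33, d(FI,U)=89/2
2. join A+K (d=19, Q=-307) ⇒ AK; edges |A|=-5, |K|=24
  updated: d(AK,E)=23, d(AK,FI)=36, d(AK,O)=15, d(AK,T)=91/2, d(AK,U)=15
3. join AK+O (d=15, Q=-209) ⇒ AKO; edges |AK|=15/2, |O|=15/2
  updated: d(AKO,E)=47/2, d(AKO,FI)=85/4, d(AKO,T)=125/4, d(AKO,U)=27/2
4. join AKO+U (d=27/2, Q=-152) ⇒ AKOU; edges |AKO|=9/2, |U|=9
  updated: d(AKOU,E)=15, d(AKOU,FI)=209/8, d(AKOU,T)=171/8
5. join AKOU+T (d=171/8, Q=-809/8) ⇒ AKOTU; edges |AKOU|=191/32, |T|=493/32
  updated: d(AKOTU,E)=165/16, d(AKOTU,FI)=151/8
6. join AKOTU+E (d=165/16, Q=-795/16) ⇒ AEKOTU; edges |AKOTU|=139/32, |E|=191/32
  updated: d(AEKOTU,FI)=465/32
7. join AEKOTU+FI (d=465/32) ⇒ AEFIKOTU; edges |AEKOTU|=465/64, |FI|=465/64
final tree: ((((((A:-5,K:24):15/2,O:15/2):9/2,U:9):191/32,T:493/32):139/32,E:191/32):465/64,(F:115/12,I:41/12):465/64)
total length: 3415/32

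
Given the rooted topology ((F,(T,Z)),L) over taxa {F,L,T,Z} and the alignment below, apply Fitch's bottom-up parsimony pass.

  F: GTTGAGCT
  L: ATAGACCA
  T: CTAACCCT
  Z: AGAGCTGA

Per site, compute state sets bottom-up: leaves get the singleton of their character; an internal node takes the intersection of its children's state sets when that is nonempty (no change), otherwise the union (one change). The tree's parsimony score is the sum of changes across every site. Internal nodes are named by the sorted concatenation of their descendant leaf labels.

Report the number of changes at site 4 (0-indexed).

1

TZ@0: {C} ∪ {A} = {A,C} (union, +1)
FTZ@0: {G} ∪ {A,C} = {A,C,G} (union, +1)
FLTZ@0: {A,C,G} ∩ {A} = {A} (intersection, +0)
TZ@1: {T} ∪ {G} = {G,T} (union, +1)
FTZ@1: {T} ∩ {G,T} = {T} (intersection, +0)
FLTZ@1: {T} ∩ {T} = {T} (intersection, +0)
TZ@2: {A} ∩ {A} = {A} (intersection, +0)
FTZ@2: {T} ∪ {A} = {A,T} (union, +1)
FLTZ@2: {A,T} ∩ {A} = {A} (intersection, +0)
TZ@3: {A} ∪ {G} = {A,G} (union, +1)
FTZ@3: {G} ∩ {A,G} = {G} (intersection, +0)
FLTZ@3: {G} ∩ {G} = {G} (intersection, +0)
TZ@4: {C} ∩ {C} = {C} (intersection, +0)
FTZ@4: {A} ∪ {C} = {A,C} (union, +1)
FLTZ@4: {A,C} ∩ {A} = {A} (intersection, +0)
TZ@5: {C} ∪ {T} = {C,T} (union, +1)
FTZ@5: {G} ∪ {C,T} = {C,G,T} (union, +1)
FLTZ@5: {C,G,T} ∩ {C} = {C} (intersection, +0)
TZ@6: {C} ∪ {G} = {C,G} (union, +1)
FTZ@6: {C} ∩ {C,G} = {C} (intersection, +0)
FLTZ@6: {C} ∩ {C} = {C} (intersection, +0)
TZ@7: {T} ∪ {A} = {A,T} (union, +1)
FTZ@7: {T} ∩ {A,T} = {T} (intersection, +0)
FLTZ@7: {T} ∪ {A} = {A,T} (union, +1)
per-site changes: [2, 1, 1, 1, 1, 2, 1, 2]; total = 11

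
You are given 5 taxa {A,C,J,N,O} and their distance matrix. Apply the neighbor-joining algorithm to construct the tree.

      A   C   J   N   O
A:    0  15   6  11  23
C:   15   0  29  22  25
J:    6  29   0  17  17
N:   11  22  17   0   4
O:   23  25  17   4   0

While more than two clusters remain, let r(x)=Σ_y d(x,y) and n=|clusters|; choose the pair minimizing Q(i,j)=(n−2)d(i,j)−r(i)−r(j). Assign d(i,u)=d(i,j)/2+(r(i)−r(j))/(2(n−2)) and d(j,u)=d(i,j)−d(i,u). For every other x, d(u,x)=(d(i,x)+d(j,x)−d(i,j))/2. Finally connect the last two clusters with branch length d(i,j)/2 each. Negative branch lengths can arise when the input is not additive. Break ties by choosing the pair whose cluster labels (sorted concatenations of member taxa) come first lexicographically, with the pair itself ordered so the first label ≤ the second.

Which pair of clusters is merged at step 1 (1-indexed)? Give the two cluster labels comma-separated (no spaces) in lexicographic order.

N,O

1. join N+O (d=4, Q=-111) ⇒ NO; edges |N|=-1/2, |O|=9/2
  updated: d(A,NO)=15, d(C,NO)=43/2, d(J,NO)=15
2. join A+J (d=6, Q=-74) ⇒ AJ; edges |A|=-1/2, |J|=13/2
  updated: d(AJ,C)=19, d(AJ,NO)=12
3. join AJ+C (d=19, Q=-105/2) ⇒ ACJ; edges |AJ|=19/4, |C|=57/4
  updated: d(ACJ,NO)=29/4
4. join ACJ+NO (d=29/4) ⇒ ACJNO; edges |ACJ|=29/8, |NO|=29/8
final tree: (((A:-1/2,J:13/2):19/4,C:57/4):29/8,(N:-1/2,O:9/2):29/8)
total length: 145/4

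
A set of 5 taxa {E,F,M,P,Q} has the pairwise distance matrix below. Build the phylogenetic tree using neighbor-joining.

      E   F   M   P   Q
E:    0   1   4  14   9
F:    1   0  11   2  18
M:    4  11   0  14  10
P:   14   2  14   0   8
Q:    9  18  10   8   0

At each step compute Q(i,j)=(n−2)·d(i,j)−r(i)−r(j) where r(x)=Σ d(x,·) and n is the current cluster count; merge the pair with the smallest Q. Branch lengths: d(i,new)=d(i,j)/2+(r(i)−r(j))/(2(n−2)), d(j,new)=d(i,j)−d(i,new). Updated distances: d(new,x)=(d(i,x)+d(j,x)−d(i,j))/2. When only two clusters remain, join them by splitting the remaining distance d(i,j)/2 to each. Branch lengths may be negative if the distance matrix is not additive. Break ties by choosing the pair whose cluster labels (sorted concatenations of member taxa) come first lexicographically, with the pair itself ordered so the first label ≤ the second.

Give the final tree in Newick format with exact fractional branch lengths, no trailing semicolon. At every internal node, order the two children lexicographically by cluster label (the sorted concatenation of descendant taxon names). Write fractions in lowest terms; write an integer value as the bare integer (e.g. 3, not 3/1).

(((E:1/2,M:7/2):5/4,(F:0,P:2):23/4):25/8,Q:25/8)

1. join F+P (d=2, Q=-64) ⇒ FP; edges |F|=0, |P|=2
  updated: d(E,FP)=13/2, d(FP,M)=23/2, d(FP,Q)=12
2. join E+M (d=4, Q=-37) ⇒ EM; edges |E|=1/2, |M|=7/2
  updated: d(EM,FP)=7, d(EM,Q)=15/2
3. join EM+FP (d=7, Q=-53/2) ⇒ EFMP; edges |EM|=5/4, |FP|=23/4
  updated: d(EFMP,Q)=25/4
4. join EFMP+Q (d=25/4) ⇒ EFMPQ; edges |EFMP|=25/8, |Q|=25/8
final tree: (((E:1/2,M:7/2):5/4,(F:0,P:2):23/4):25/8,Q:25/8)
total length: 77/4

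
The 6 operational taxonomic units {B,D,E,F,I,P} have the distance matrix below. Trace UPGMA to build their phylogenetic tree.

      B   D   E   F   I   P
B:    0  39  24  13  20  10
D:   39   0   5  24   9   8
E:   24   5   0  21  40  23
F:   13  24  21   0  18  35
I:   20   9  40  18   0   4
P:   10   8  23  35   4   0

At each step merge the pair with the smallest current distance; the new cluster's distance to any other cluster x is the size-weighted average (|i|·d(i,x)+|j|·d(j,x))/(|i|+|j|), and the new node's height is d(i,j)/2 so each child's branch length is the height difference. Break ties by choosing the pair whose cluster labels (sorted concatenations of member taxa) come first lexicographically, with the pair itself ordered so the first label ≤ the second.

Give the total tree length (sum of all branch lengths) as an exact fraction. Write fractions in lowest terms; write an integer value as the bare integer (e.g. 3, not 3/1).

step 1: merge (I,P) at d=4; branch lengths I→2, P→2; new cluster IP
  updated: d(B,IP)=15, d(D,IP)=17/2, d(E,IP)=63/2, d(F,IP)=53/2
step 2: merge (D,E) at d=5; branch lengths D→5/2, E→5/2; new cluster DE
  updated: d(B,DE)=63/2, d(DE,F)=45/2, d(DE,IP)=20
step 3: merge (B,F) at d=13; branch lengths B→13/2, F→13/2; new cluster BF
  updated: d(BF,DE)=27, d(BF,IP)=83/4
step 4: merge (DE,IP) at d=20; branch lengths DE→15/2, IP→8; new cluster DEIP
  updated: d(BF,DEIP)=191/8
step 5: merge (BF,DEIP) at d=191/8; branch lengths BF→87/16, DEIP→31/16; new cluster BDEFIP
final tree: ((B:13/2,F:13/2):87/16,((D:5/2,E:5/2):15/2,(I:2,P:2):8):31/16)
total length: 359/8

359/8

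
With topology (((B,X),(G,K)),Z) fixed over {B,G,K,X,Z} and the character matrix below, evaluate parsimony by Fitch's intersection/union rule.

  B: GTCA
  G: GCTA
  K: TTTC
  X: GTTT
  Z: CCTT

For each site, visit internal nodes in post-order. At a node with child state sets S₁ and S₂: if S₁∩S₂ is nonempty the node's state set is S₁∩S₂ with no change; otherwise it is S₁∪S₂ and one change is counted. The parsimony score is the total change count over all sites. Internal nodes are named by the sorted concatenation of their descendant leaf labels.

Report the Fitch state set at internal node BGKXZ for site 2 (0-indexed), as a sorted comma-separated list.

[col 0] BX: children B:{G}, X:{G} ∩→ {G}; cost 0
[col 0] GK: children G:{G}, K:{T} ∪→ {G,T}; cost 1
[col 0] BGKX: children BX:{G}, GK:{G,T} ∩→ {G}; cost 0
[col 0] BGKXZ: children BGKX:{G}, Z:{C} ∪→ {C,G}; cost 1
[col 1] BX: children B:{T}, X:{T} ∩→ {T}; cost 0
[col 1] GK: children G:{C}, K:{T} ∪→ {C,T}; cost 1
[col 1] BGKX: children BX:{T}, GK:{C,T} ∩→ {T}; cost 0
[col 1] BGKXZ: children BGKX:{T}, Z:{C} ∪→ {C,T}; cost 1
[col 2] BX: children B:{C}, X:{T} ∪→ {C,T}; cost 1
[col 2] GK: children G:{T}, K:{T} ∩→ {T}; cost 0
[col 2] BGKX: children BX:{C,T}, GK:{T} ∩→ {T}; cost 0
[col 2] BGKXZ: children BGKX:{T}, Z:{T} ∩→ {T}; cost 0
[col 3] BX: children B:{A}, X:{T} ∪→ {A,T}; cost 1
[col 3] GK: children G:{A}, K:{C} ∪→ {A,C}; cost 1
[col 3] BGKX: children BX:{A,T}, GK:{A,C} ∩→ {A}; cost 0
[col 3] BGKXZ: children BGKX:{A}, Z:{T} ∪→ {A,T}; cost 1
per-site changes: [2, 2, 1, 3]; total = 8

T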